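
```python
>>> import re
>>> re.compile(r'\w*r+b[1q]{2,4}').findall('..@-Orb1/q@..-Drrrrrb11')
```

The pattern matches zero or more of a word character, then one or more of the literal 'r'; then the literal 'b', then 2 to 4 of one of [1q].
Walking the string: at [14:23] → 'Drrrrrb11'.
No capturing groups, so `findall` returns the 1 full match string.

['Drrrrrb11']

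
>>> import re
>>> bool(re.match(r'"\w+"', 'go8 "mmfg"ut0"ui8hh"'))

False

`re.match` only tries the pattern at the start of the string.
Here the string doesn't start with a match, so the call returns None, and `bool(None)` is False.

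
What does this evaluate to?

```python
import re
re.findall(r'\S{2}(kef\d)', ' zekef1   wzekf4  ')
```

['kef1']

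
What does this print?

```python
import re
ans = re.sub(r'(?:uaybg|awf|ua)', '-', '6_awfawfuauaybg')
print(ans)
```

Alternation tries branches left to right and keeps the first one that lets the overall match succeed at that position.
Every occurrence is swapped for '-'.

6_----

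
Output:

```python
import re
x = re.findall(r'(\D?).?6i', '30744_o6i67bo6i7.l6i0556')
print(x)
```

Pattern: optionally a non-digit (captured); then optionally any character, then the literal '6i'.
One capturing group, so `findall` returns just the captured substring from each match — 3 in all.

['_', 'b', '.']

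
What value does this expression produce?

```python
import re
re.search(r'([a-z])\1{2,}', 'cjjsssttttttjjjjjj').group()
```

'sss'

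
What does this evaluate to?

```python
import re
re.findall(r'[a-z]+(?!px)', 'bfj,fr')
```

['bfj', 'fr']

The negative lookaround is zero-width — it rules out positions where the adjacent text would match, without consuming anything.
Walking the string: at [0:3] → 'bfj'; at [4:6] → 'fr'.
With no groups in the pattern, `findall` gives back each whole match — 2 here.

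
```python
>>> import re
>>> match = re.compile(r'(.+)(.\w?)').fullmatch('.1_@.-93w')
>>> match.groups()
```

('.1_@.-93', 'w')

The match spans [0:9] → '.1_@.-93w'.
Captured: group 1 = '.1_@.-93', group 2 = 'w'.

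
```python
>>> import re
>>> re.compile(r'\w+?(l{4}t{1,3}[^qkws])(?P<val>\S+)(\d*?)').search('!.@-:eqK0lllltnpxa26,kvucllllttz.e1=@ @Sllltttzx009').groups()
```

This matches one or more of a word character (lazy); then exactly 4 of the literal 'l', then 1 to 3 of a literal 't', then any character except [qkws] (captured); then one or more of a non-whitespace character (captured as 'val'); then zero or more of a digit (lazy) (captured).
`re.search` tries every starting position until one works.
The match spans [5:37] → 'eqK0lllltnpxa26,kvucllllttz.e1=@'.
Captured: group 1 = 'lllltn', group 2 = 'pxa26,kvucllllttz.e1=@', group 3 = ''.

('lllltn', 'pxa26,kvucllllttz.e1=@', '')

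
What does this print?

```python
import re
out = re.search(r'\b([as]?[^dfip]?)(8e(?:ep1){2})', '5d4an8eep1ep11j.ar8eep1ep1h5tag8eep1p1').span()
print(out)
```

Pattern: a word boundary (`\b`, zero-width); then optionally one of [as], then optionally any character except [dfip] (captured); then the literal '8e', then the literal 'ep1' repeated 2 times (captured).
Unlike `match`, `search` isn't anchored — it looks for the pattern anywhere in the string.
The match spans [16:26] → 'ar8eep1ep1'.
Captured: group 1 = 'ar', group 2 = '8eep1ep1'.

(16, 26)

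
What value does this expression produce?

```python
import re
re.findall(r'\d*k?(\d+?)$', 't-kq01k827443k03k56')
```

['56']

The pattern matches zero or more of a digit, then optionally the literal 'k'; then one or more of a digit (lazy) (captured); then anchored at the end.
Walking the string: at [14:19] match '03k56', group 1 = '56'.
With a single group, `findall` returns only what that group captured — 1 item.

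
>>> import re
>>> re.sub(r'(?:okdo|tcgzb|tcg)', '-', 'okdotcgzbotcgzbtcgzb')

'--o--'

`|` is ordered: at each position the engine commits to the first alternative that works.
Matches: at [0:4] → 'okdo'; at [4:9] → 'tcgzb'; at [10:15] → 'tcgzb'; at [15:20] → 'tcgzb'.
`sub` substitutes '-' at each match site.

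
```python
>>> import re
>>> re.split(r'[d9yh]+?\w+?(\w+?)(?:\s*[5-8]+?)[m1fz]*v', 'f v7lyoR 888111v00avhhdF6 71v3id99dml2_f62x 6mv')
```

With the lazy modifier that quantifier settles for the fewest repetitions that let the rest of the pattern succeed (the atoms after it are unaffected and can still be greedy).
The group in the pattern means `split` returns the separators' captures alongside the pieces.

['f v7l', 'R', '00av', 'dF6', '3i', '9dml2_f62x', '']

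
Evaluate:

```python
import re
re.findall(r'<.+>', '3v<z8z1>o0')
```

['<z8z1>']

No capturing groups, so `findall` returns the 1 full match string.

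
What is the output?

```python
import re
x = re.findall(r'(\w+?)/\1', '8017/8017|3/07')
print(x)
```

['8017']

The backreference `\1` re-matches whatever the first group consumed, character for character.
Walking the string: at [0:9] match '8017/8017', group 1 = '8017'.
`findall` collects group 1 from the one match (1 total).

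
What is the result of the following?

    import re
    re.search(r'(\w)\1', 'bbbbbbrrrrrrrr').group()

'bb'

`\1` has to match the exact text group 1 already captured.
The match spans [0:2] → 'bb'.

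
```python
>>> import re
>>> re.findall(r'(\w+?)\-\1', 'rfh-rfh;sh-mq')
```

['rfh']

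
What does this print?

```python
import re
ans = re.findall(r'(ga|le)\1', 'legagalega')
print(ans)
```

['ga']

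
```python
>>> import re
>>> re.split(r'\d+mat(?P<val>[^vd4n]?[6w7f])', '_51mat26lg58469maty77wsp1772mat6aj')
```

['_', '26', 'lg', 'y7', '7wsp', '6', 'aj']

Pattern: one or more of a digit, then the literal 'mat'; then optionally any character except [vd4n], then one of [6w7f] (captured as 'val').
Matches to split on: at [1:8] → '51mat26'; at [10:20] → '58469maty7'; at [24:32] → '1772mat6'.
With a capturing group present, the delimiter's captured portion is kept in the result list.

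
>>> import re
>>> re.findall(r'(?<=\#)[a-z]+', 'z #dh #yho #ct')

The `(?=…)`/`(?<=…)` assertion just peeks at neighbouring text; it doesn't advance the match position.
Walking the string: at [3:5] → 'dh'; at [7:10] → 'yho'; at [12:14] → 'ct'.
With no groups in the pattern, `findall` gives back each whole match — 3 here.

['dh', 'yho', 'ct']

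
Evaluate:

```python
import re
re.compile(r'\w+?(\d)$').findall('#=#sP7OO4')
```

['4']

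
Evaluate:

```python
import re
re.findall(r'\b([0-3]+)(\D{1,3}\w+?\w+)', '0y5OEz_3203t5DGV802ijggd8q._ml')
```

[('0', 'y5OEz_3203t5DGV802ijggd8q')]

The pattern matches a word boundary (`\b`, zero-width); then one or more of a character in [0-3] (captured); then 1 to 3 of a non-digit, then one or more of a word character (lazy), then one or more of a word character (captured).
Scanning left to right: at [0:26] match '0y5OEz_3203t5DGV802ijggd8q', groups = ('0', 'y5OEz_3203t5DGV802ijggd8q').
With 2 capturing groups, `findall` returns a 2-tuple per match.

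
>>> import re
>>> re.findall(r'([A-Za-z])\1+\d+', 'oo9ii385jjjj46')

The backreference `\1` re-matches whatever the first group consumed, character for character.
`findall` collects group 1 from each match (3 total).

['o', 'i', 'j']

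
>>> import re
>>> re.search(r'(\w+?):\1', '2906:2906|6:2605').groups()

('2906',)

The match spans [0:9] → '2906:2906'.
Captured: group 1 = '2906'.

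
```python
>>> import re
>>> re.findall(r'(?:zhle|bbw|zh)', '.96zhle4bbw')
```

Alternation tries branches left to right and keeps the first one that lets the overall match succeed at that position.
Scanning left to right: at [3:7] → 'zhle'; at [8:11] → 'bbw'.
`findall` yields the raw match text (2 of them) because the pattern has no groups.

['zhle', 'bbw']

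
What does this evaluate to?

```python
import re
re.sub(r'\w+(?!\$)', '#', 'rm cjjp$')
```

'# #p$'

The negative lookaround is zero-width — it rules out positions where the adjacent text would match, without consuming anything.
Matches: at [0:2] → 'rm'; at [3:6] → 'cjj'.
Every occurrence is swapped for '#'.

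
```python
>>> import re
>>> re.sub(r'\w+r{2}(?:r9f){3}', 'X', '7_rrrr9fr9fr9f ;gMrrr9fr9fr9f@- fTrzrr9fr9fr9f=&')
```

'X ;X@- fTrzrr9fr9fr9f=&'

Pattern: one or more of a word character; then exactly 2 of the literal 'r', then the literal 'r9f' repeated 3 times.
Matches: at [0:14] → '7_rrrr9fr9fr9f'; at [16:29] → 'gMrrr9fr9fr9f'.
Each match is replaced by 'X'.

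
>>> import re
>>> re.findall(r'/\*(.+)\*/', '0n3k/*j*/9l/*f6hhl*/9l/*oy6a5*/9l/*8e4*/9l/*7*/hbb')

['j*/9l/*f6hhl*/9l/*oy6a5*/9l/*8e4*/9l/*7']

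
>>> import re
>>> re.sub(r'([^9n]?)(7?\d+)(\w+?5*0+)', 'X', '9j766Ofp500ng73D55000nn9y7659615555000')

With the lazy modifier that quantifier settles for the fewest repetitions that let the rest of the pattern succeed (the atoms after it are unaffected and can still be greedy).
Every occurrence is swapped for 'X'.

'XnXnnX'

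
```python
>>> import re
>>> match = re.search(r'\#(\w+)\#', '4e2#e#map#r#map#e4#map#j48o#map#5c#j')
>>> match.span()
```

The match spans [3:6] → '#e#'.

(3, 6)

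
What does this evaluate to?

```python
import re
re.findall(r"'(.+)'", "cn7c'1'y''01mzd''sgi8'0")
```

Matches: at [4:22] match "'1'y''01mzd''sgi8'", group 1 = "1'y''01mzd''sgi8".
Because there's exactly one group, `findall` drops the full match and keeps group 1 from the one hit.

["1'y''01mzd''sgi8"]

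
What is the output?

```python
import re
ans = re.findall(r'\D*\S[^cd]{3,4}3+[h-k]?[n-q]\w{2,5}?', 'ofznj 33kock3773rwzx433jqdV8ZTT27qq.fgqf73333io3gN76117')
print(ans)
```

['ofznj 33kock', 'rwzx433jqdV', 'qq.fgqf73333io3g']

Lazy quantifiers expand one character at a time until the remainder of the pattern can match.
Since nothing is captured, `findall` lists the 3 matched substrings directly.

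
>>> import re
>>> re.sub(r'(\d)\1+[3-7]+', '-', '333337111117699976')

A backreference is literal: `\1` must see the identical characters the first group matched.
Matches: at [0:6] → '333337'; at [6:13] → '1111176'; at [13:18] → '99976'.
Each match is replaced by '-'.

'---'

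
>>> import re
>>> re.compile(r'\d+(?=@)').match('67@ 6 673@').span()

(0, 2)

Because the assertion is zero-width, the text it checks is not consumed and won't appear in the result.
`re.match` won't scan ahead — the pattern has to work from the very first character.
The match spans [0:2] → '67'.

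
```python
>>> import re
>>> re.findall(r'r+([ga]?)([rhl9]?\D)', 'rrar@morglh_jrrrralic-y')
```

[('a', 'r@'), ('g', 'lh'), ('a', 'li')]

Multiple groups make `findall` return tuples — one 2-tuple for each match.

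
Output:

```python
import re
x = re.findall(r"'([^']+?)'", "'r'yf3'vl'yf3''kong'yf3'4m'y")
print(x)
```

Scanning left to right: at [0:3] match "'r'", group 1 = 'r'; at [6:10] match "'vl'", group 1 = 'vl'; at [14:20] match "'kong'", group 1 = 'kong'; at [23:27] match "'4m'", group 1 = '4m'.
`findall` collects group 1 from each match (4 total).

['r', 'vl', 'kong', '4m']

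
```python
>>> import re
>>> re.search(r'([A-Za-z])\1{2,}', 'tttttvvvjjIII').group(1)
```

't'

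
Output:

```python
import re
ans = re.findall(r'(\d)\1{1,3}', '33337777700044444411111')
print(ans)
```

['3', '7', '0', '4', '4', '1']

`\1` has to match the exact text group 1 already captured.
Scanning left to right: at [0:4] match '3333', group 1 = '3'; at [4:8] match '7777', group 1 = '7'; at [9:12] match '000', group 1 = '0'; at [12:16] match '4444', group 1 = '4'; at [16:18] match '44', group 1 = '4'; ….
With a single group, `findall` returns only what that group captured — 6 items.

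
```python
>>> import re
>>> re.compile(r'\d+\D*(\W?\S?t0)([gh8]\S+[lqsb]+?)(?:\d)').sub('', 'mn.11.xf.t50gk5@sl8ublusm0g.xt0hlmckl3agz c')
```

This matches one or more of a digit, then zero or more of a non-digit; then optionally a non-word character, then optionally a non-whitespace character, then the literal 't0' (captured); then one of [gh8], then one or more of a non-whitespace character, then one or more of one of [lqsb] (lazy) (captured); then a digit (non-capturing group).
Matches: at [25:38] → '0g.xt0hlmckl3'.
`sub` substitutes '' at each match site.

'mn.11.xf.t50gk5@sl8ublusmagz c'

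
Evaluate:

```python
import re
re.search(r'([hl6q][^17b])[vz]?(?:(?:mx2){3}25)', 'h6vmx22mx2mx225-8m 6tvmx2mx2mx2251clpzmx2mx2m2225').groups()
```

('6t',)

The match spans [19:33] → '6tvmx2mx2mx225'.
Captured: group 1 = '6t'.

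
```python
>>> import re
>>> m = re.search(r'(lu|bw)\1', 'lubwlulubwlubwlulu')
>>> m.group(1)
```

A backreference is literal: `\1` must see the identical characters the first group matched.
`re.search` tries every starting position until one works.
The match spans [4:8] → 'lulu'.
Captured: group 1 = 'lu'.

'lu'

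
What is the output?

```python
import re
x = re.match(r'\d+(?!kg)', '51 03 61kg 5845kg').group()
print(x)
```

51

Because the assertion is negative and zero-width, positions next to the forbidden text are skipped.
`match` is anchored at position 0; if the pattern doesn't fit there, it returns None.
The match spans [0:2] → '51'.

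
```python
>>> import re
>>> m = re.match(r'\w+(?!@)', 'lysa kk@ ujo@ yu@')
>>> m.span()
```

The negative lookahead/lookbehind blocks any match where the forbidden context is present.
`re.match` won't scan ahead — the pattern has to work from the very first character.
The match spans [0:4] → 'lysa'.

(0, 4)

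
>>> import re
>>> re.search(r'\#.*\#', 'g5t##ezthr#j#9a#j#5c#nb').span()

(3, 21)

Unlike `match`, `search` isn't anchored — it looks for the pattern anywhere in the string.
The match spans [3:21] → '##ezthr#j#9a#j#5c#'.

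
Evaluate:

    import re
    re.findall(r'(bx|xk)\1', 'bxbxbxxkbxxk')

['bx']

After group 1 captures some text, `\1` only succeeds where that same text appears again.
With a single group, `findall` returns only what that group captured — 1 item.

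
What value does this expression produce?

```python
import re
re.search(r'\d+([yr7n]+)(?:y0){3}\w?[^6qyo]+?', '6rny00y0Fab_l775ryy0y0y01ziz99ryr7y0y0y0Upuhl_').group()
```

'775ryy0y0y01z'

With the lazy modifier that quantifier settles for the fewest repetitions that let the rest of the pattern succeed (the atoms after it are unaffected and can still be greedy).
The match spans [13:26] → '775ryy0y0y01z'.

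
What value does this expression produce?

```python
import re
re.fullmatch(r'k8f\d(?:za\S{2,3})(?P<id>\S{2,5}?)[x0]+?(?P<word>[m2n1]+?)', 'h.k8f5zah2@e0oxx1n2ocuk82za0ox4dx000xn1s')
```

None

The pattern matches the literal 'k8f', then a digit; then the literal 'za', then 2 to 3 of a non-whitespace character (non-capturing group); then 2 to 5 of a non-whitespace character (lazy) (captured as 'id'); then one or more of one of [x0] (lazy); then one or more of one of [m2n1] (lazy) (captured as 'word').
`re.fullmatch` is like wrapping the pattern in `^…$` (in single-line mode).
Here the pattern can't cover the whole string, so the call returns None.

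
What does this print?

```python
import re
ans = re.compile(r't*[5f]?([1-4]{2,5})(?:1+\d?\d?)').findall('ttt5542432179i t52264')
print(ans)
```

['42432']

Pattern: zero or more of the literal 't', then optionally one of [5f]; then 2 to 5 of a character in [1-4] (captured); then one or more of the literal '1', then optionally a digit, then optionally a digit (non-capturing group).
Matches: at [4:13] match '542432179', group 1 = '42432'.
With a single group, `findall` returns only what that group captured — 1 item.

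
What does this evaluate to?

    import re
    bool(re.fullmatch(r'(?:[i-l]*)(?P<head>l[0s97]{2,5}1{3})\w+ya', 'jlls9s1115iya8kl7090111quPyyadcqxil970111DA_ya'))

The pattern matches zero or more of a character in [i-l] (non-capturing group); then a literal 'l', then 2 to 5 of one of [0s97], then exactly 3 of a literal '1' (captured as 'head'); then one or more of a word character, then the literal 'ya'.
`re.fullmatch` is like wrapping the pattern in `^…$` (in single-line mode).
The match spans [0:46] → 'jlls9s1115iya8kl7090111quPyyadcqxil970111DA_ya'.
Captured: group 1 = 'ls9s111'.

True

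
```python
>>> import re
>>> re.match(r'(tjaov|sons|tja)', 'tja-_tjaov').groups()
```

('tja',)

The match spans [0:3] → 'tja'.
Captured: group 1 = 'tja'.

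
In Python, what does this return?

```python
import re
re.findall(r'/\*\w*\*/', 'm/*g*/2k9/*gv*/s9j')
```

Matches: at [1:6] → '/*g*/'; at [9:15] → '/*gv*/'.
With no groups in the pattern, `findall` gives back each whole match — 2 here.

['/*g*/', '/*gv*/']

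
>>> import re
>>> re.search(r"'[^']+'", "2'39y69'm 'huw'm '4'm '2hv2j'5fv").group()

"'39y69'"

The match spans [1:8] → "'39y69'".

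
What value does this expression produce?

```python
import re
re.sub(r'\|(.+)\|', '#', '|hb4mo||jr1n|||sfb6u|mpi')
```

Every occurrence is swapped for '#'.

'#mpi'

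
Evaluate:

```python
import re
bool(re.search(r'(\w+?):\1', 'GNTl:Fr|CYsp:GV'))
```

False

`\1` is not a pattern — it's the concrete string captured by group 1, re-applied verbatim.
`re.search` tries every starting position until one works.
Here nothing in the string fits, so the call returns None, and `bool(None)` is False.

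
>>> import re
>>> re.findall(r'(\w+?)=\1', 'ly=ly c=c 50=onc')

The backreference `\1` re-matches whatever the first group consumed, character for character.
`findall` collects group 1 from each match (2 total).

['ly', 'c']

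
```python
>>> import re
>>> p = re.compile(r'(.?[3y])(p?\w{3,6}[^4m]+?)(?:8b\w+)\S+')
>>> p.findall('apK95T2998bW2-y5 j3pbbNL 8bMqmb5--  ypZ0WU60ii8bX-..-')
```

Multiple groups make `findall` return tuples — one 2-tuple for each match.

[('j3', 'pbbNL '), (' y', 'pZ0WU60ii')]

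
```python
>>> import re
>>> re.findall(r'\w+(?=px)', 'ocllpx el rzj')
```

['ocll']

The positive lookaround only admits positions where the adjacent text matches; those characters stay outside the span.
Walking the string: at [0:4] → 'ocll'.
Since nothing is captured, `findall` lists the 1 matched substring directly.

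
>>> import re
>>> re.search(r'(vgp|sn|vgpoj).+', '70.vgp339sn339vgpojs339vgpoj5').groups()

`re.search` tries every starting position until one works.
The match spans [3:29] → 'vgp339sn339vgpojs339vgpoj5'.
Captured: group 1 = 'vgp'.

('vgp',)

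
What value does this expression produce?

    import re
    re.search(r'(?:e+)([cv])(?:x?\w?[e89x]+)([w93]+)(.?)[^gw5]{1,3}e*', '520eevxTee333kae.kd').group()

The pattern matches one or more of a literal 'e' (non-capturing group); then one of [cv] (captured); then optionally a literal 'x', then optionally a word character, then one or more of one of [e89x] (non-capturing group); then one or more of one of [w93] (captured); then optionally any character (captured); then 1 to 3 of any character except [gw5], then zero or more of the literal 'e'.
`re.search` tries every starting position until one works.
The match spans [3:17] → 'eevxTee333kae.'.
Captured: group 1 = 'v', group 2 = '333', group 3 = 'k'.

'eevxTee333kae.'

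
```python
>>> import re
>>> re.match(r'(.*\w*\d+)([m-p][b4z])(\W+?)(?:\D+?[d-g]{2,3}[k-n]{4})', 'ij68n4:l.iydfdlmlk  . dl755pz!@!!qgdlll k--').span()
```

(0, 18)

With `match`, the pattern is implicitly anchored at the beginning.
The match spans [0:18] → 'ij68n4:l.iydfdlmlk'.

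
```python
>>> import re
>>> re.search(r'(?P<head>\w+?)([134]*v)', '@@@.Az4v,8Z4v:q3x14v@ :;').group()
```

Pattern: one or more of a word character (lazy) (captured as 'head'); then zero or more of one of [134], then the literal 'v' (captured).
The match spans [4:8] → 'Az4v'.

'Az4v'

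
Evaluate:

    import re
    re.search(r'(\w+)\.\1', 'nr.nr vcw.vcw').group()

'nr.nr'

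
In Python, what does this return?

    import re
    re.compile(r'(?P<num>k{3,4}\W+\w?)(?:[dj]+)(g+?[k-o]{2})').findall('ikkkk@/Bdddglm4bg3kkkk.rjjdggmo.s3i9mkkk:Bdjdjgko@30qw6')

[('kkkk@/B', 'glm'), ('kkkk.r', 'ggmo'), ('kkk:B', 'gko')]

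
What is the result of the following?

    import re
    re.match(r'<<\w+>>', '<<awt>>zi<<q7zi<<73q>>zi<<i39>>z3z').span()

With `match`, the pattern is implicitly anchored at the beginning.
The match spans [0:7] → '<<awt>>'.

(0, 7)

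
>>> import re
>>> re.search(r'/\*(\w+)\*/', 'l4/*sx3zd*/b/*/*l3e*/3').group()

Unlike `match`, `search` isn't anchored — it looks for the pattern anywhere in the string.
The match spans [2:11] → '/*sx3zd*/'.
Captured: group 1 = 'sx3zd'.

'/*sx3zd*/'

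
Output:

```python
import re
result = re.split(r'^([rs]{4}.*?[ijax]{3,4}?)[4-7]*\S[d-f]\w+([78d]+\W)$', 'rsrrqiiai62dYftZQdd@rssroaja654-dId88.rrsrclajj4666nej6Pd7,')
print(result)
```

['', 'rsrrqiiai62dYftZQdd@rssroaja654-dId88.rrsrclajj', '7,', '']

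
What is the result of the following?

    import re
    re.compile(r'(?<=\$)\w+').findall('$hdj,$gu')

['hdj', 'gu']

The positive lookaround only admits positions where the adjacent text matches; those characters stay outside the span.
Matches: at [1:4] → 'hdj'; at [6:8] → 'gu'.
With no groups in the pattern, `findall` gives back each whole match — 2 here.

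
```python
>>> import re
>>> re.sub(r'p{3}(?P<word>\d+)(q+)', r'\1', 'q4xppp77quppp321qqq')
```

'q4x77u321'

This matches exactly 3 of a literal 'p'; then one or more of a digit (captured as 'word'); then one or more of a literal 'q' (captured).
The replacement refers to a captured group, so each match is rewritten using its own captured text.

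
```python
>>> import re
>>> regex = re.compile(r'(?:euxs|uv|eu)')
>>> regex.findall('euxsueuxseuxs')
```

['euxs', 'euxs', 'euxs']

Alternation tries branches left to right and keeps the first one that lets the overall match succeed at that position.
Walking the string: at [0:4] → 'euxs'; at [5:9] → 'euxs'; at [9:13] → 'euxs'.
With no groups in the pattern, `findall` gives back each whole match — 3 here.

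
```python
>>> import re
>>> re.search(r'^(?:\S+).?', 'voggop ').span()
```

Pattern: anchored at the start of the string; then one or more of a non-whitespace character (non-capturing group); then optionally any character.
`re.search` tries every starting position until one works.
The match spans [0:7] → 'voggop '.

(0, 7)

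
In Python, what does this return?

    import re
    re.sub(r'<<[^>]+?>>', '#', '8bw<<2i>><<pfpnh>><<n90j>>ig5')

Each match is replaced by '#'.

'8bw###ig5'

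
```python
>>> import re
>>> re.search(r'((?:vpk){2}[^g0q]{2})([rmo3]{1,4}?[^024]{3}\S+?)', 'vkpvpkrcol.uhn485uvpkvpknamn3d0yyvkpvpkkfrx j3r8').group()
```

'vpkvpknamn3d0'

The pattern matches the literal 'vpk' repeated 2 times, then exactly 2 of any character except [g0q] (captured); then 1 to 4 of one of [rmo3] (lazy), then exactly 3 of any character except [024], then one or more of a non-whitespace character (lazy) (captured).
A `+?`/`*?`/`{m,n}?` starts at its minimum and grows only as far as needed for what follows to match.
`search` walks the string left to right and returns the first match it finds.
The match spans [18:31] → 'vpkvpknamn3d0'.
Captured: group 1 = 'vpkvpkna', group 2 = 'mn3d0'.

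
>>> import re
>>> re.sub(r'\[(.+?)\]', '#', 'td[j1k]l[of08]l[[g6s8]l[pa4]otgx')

'td#l#l#l#otgx'

Because the quantifier is non-greedy, it stops expanding at the earliest point where the rest of the pattern can succeed.
Every occurrence is swapped for '#'.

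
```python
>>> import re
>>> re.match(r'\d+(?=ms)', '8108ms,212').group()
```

The positive lookaround only admits positions where the adjacent text matches; those characters stay outside the span.
`re.match` won't scan ahead — the pattern has to work from the very first character.
The match spans [0:4] → '8108'.

'8108'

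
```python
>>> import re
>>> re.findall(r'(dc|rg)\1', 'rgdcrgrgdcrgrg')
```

`\1` is not a pattern — it's the concrete string captured by group 1, re-applied verbatim.
Scanning left to right: at [4:8] match 'rgrg', group 1 = 'rg'; at [10:14] match 'rgrg', group 1 = 'rg'.
Because there's exactly one group, `findall` drops the full match and keeps group 1 from each hit.

['rg', 'rg']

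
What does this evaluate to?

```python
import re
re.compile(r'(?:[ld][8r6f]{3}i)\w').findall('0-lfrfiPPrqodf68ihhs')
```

['lfrfiP', 'df68ih']

Pattern: one of [ld], then exactly 3 of one of [8r6f], then the literal 'i' (non-capturing group); then a word character.
Matches: at [2:8] → 'lfrfiP'; at [12:18] → 'df68ih'.
With no groups in the pattern, `findall` gives back each whole match — 2 here.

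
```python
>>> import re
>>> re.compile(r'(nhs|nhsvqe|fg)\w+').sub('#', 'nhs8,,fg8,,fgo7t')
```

'#,,#,,#'

Matches: at [0:4] → 'nhs8'; at [6:9] → 'fg8'; at [11:16] → 'fgo7t'.
Each match is replaced by '#'.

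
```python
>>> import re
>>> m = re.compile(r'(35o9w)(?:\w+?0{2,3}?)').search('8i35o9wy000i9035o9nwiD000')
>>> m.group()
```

'35o9wy00'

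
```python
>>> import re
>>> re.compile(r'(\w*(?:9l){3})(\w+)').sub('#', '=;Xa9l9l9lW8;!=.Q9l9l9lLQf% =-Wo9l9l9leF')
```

Each match is replaced by '#'.

'=;#;!=.#% =-#'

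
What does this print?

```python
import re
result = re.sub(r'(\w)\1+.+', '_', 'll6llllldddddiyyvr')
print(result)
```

_

After group 1 captures some text, `\1` only succeeds where that same text appears again.
Matches: at [0:18] → 'll6llllldddddiyyvr'.
Every occurrence is swapped for '_'.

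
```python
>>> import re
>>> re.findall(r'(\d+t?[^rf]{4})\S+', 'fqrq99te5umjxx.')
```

The pattern matches one or more of a digit, then optionally the literal 't', then exactly 4 of any character except [rf] (captured); then one or more of a non-whitespace character.
Matches: at [4:15] match '99te5umjxx.', group 1 = '99te5um'.
Because there's exactly one group, `findall` drops the full match and keeps group 1 from the one hit.

['99te5um']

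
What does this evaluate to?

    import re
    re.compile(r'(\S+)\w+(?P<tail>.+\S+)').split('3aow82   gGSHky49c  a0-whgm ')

['', '3aow8', '   gGSHky49c  a0-whgm', ' ']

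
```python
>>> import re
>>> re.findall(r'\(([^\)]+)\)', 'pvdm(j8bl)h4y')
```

['j8bl']

Scanning left to right: at [4:10] match '(j8bl)', group 1 = 'j8bl'.
One capturing group, so `findall` returns just the captured substring from the one match — 1 in all.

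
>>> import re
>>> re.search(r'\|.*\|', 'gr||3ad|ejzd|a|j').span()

(2, 15)

`search` walks the string left to right and returns the first match it finds.
The match spans [2:15] → '||3ad|ejzd|a|'.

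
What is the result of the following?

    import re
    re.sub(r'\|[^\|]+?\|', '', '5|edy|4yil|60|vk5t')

'54yilvk5t'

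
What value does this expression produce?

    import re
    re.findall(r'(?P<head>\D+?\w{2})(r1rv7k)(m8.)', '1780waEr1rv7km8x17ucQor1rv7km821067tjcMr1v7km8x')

[('waE', 'r1rv7k', 'm8x'), ('ucQo', 'r1rv7k', 'm82')]

With 3 capturing groups, `findall` returns a 3-tuple per match.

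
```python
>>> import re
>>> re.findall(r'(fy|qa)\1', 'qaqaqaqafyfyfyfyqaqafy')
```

A backreference is literal: `\1` must see the identical characters the first group matched.
`findall` collects group 1 from each match (5 total).

['qa', 'qa', 'fy', 'fy', 'qa']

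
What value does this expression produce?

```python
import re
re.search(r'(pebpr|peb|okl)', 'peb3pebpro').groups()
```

The match spans [0:3] → 'peb'.
Captured: group 1 = 'peb'.

('peb',)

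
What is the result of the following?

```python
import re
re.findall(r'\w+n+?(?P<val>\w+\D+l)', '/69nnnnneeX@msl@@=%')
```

['eeX@msl']

The pattern matches one or more of a word character, then one or more of a literal 'n' (lazy); then one or more of a word character, then one or more of a non-digit, then the literal 'l' (captured as 'val').
Matches: at [1:15] match '69nnnnneeX@msl', group 1 = 'eeX@msl'.
Because there's exactly one group, `findall` drops the full match and keeps group 1 from the one hit.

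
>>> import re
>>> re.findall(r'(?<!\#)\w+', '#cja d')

['ja', 'd']

A negative assertion filters positions out without eating any characters.
Walking the string: at [2:4] → 'ja'; at [5:6] → 'd'.
`findall` yields the raw match text (2 of them) because the pattern has no groups.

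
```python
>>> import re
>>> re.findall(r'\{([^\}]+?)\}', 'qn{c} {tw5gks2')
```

`findall` collects group 1 from the one match (1 total).

['c']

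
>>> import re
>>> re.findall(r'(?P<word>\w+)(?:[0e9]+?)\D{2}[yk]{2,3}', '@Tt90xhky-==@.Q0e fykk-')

This matches one or more of a word character (captured as 'word'); then one or more of one of [0e9] (lazy) (non-capturing group); then exactly 2 of a non-digit, then 2 to 3 of one of [yk].
Because there's exactly one group, `findall` drops the full match and keeps group 1 from each hit.

['Tt9', 'Q0']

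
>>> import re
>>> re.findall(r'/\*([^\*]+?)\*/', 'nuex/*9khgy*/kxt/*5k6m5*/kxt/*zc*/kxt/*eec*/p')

Because there's exactly one group, `findall` drops the full match and keeps group 1 from each hit.

['9khgy', '5k6m5', 'zc', 'eec']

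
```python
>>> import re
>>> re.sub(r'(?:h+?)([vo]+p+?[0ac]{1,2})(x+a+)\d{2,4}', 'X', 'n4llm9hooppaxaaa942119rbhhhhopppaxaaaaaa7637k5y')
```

This matches one or more of a literal 'h' (lazy) (non-capturing group); then one or more of one of [vo], then one or more of the literal 'p' (lazy), then 1 to 2 of one of [0ac] (captured); then one or more of the literal 'x', then one or more of the literal 'a' (captured); then 2 to 4 of a digit.
Matches: at [6:20] → 'hooppaxaaa9421'; at [24:44] → 'hhhhopppaxaaaaaa7637'.
Each match is replaced by 'X'.

'n4llm9X19rbXk5y'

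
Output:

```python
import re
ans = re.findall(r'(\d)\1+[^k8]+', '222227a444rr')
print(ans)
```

['2']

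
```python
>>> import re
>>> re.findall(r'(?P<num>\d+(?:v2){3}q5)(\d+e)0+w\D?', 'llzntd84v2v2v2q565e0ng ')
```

[]

Pattern: one or more of a digit, then the literal 'v2' repeated 3 times, then the literal 'q5' (captured as 'num'); then one or more of a digit, then the literal 'e' (captured); then one or more of the literal '0', then the literal 'w', then optionally a non-digit.
Multiple groups make `findall` return tuples — one 2-tuple for each match.
Nothing in the string satisfies the pattern, so the list is empty.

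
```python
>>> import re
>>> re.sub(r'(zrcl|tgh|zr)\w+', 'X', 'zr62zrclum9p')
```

'X'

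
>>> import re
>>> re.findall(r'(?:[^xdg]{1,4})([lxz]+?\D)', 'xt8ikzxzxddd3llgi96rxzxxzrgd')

['zx', 'xd', 'lg', 'xz']

This matches 1 to 4 of any character except [xdg] (non-capturing group); then one or more of one of [lxz] (lazy), then a non-digit (captured).
Lazy quantifiers expand one character at a time until the remainder of the pattern can match.
Scanning left to right: at [1:7] match 't8ikzx', group 1 = 'zx'; at [7:10] match 'zxd', group 1 = 'xd'; at [12:16] match '3llg', group 1 = 'lg'; at [16:22] match 'i96rxz', group 1 = 'xz'.
One capturing group, so `findall` returns just the captured substring from each match — 4 in all.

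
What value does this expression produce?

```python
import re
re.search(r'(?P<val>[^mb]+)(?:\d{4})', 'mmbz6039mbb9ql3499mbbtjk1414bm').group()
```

The match spans [3:8] → 'z6039'.

'z6039'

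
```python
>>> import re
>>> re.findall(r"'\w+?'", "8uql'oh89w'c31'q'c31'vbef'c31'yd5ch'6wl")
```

["'oh89w'", "'q'", "'vbef'", "'yd5ch'"]

Matches: at [4:11] → "'oh89w'"; at [14:17] → "'q'"; at [20:26] → "'vbef'"; at [29:36] → "'yd5ch'".
With no groups in the pattern, `findall` gives back each whole match — 4 here.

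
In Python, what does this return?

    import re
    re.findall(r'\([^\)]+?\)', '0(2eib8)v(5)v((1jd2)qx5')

With no groups in the pattern, `findall` gives back each whole match — 3 here.

['(2eib8)', '(5)', '((1jd2)']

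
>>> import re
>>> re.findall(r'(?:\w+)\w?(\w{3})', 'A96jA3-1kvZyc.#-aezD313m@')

This matches one or more of a word character (non-capturing group); then optionally a word character; then exactly 3 of a word character (captured).
Matches: at [0:6] match 'A96jA3', group 1 = 'jA3'; at [7:13] match '1kvZyc', group 1 = 'Zyc'; at [16:24] match 'aezD313m', group 1 = '13m'.
With a single group, `findall` returns only what that group captured — 3 items.

['jA3', 'Zyc', '13m']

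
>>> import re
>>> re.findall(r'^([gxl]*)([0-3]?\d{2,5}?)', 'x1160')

Pattern: anchored at the start of the string; then zero or more of one of [gxl] (captured); then optionally a character in [0-3], then 2 to 5 of a digit (lazy) (captured).
A non-greedy quantifier consumes as few characters as it can — just enough that the remainder of the pattern still matches from where it stops; whatever follows it matches normally.
Scanning left to right: at [0:4] match 'x116', groups = ('x', '116').
Multiple groups make `findall` return tuples — one 2-tuple for the one match.

[('x', '116')]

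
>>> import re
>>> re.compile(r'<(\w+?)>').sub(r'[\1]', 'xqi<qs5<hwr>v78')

'xqi<qs5[hwr]v78'

The replacement refers to a captured group, so each match is rewritten using its own captured text.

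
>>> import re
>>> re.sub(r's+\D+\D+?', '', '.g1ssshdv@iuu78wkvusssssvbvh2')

This matches one or more of the literal 's', then one or more of a non-digit; then one or more of a non-digit (lazy).
Matches: at [3:13] → 'ssshdv@iuu'; at [19:28] → 'sssssvbvh'.
Every occurrence is swapped for ''.

'.g178wkvu2'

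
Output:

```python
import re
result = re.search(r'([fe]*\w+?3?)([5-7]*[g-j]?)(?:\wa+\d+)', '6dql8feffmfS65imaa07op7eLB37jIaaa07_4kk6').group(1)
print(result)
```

6dql8feffmfS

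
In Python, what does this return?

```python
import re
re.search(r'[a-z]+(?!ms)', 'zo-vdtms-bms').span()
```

(0, 2)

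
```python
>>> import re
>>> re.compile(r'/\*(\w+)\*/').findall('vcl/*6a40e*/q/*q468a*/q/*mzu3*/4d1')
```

['6a40e', 'q468a', 'mzu3']

`findall` collects group 1 from each match (3 total).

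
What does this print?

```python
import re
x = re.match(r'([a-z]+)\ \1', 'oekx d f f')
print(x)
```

None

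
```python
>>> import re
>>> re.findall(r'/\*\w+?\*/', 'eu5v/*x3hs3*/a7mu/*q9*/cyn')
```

No capturing groups, so `findall` returns the 2 full match strings.

['/*x3hs3*/', '/*q9*/']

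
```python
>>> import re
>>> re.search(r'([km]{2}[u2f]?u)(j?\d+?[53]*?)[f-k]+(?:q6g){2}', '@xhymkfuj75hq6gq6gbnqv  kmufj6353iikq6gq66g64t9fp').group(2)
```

'j75'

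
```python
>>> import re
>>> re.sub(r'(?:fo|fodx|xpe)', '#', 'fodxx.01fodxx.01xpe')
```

'#dxx.01#dxx.01#'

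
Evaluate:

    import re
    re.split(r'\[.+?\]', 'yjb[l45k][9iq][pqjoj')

['yjb', '', '[pqjoj']

Because the quantifier is non-greedy, it stops expanding at the earliest point where the rest of the pattern can succeed.
Matches to split on: at [3:9] → '[l45k]'; at [9:14] → '[9iq]'.
Splitting on the pattern gives 3 pieces.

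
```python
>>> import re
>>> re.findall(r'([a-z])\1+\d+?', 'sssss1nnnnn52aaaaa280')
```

The backreference `\1` re-matches whatever the first group consumed, character for character.
Matches: at [0:6] match 'sssss1', group 1 = 's'; at [6:12] match 'nnnnn5', group 1 = 'n'; at [13:19] match 'aaaaa2', group 1 = 'a'.
`findall` collects group 1 from each match (3 total).

['s', 'n', 'a']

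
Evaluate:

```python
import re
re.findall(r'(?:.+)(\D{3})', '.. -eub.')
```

This matches one or more of any character (non-capturing group); then exactly 3 of a non-digit (captured).
Because there's exactly one group, `findall` drops the full match and keeps group 1 from the one hit.

['ub.']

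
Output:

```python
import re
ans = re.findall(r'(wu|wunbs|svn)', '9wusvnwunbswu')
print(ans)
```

['wu', 'svn', 'wu', 'wu']

Alternation tries branches left to right and keeps the first one that lets the overall match succeed at that position.
`findall` collects group 1 from each match (4 total).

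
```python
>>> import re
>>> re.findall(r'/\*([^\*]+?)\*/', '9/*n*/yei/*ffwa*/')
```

Scanning left to right: at [1:6] match '/*n*/', group 1 = 'n'; at [9:17] match '/*ffwa*/', group 1 = 'ffwa'.
`findall` collects group 1 from each match (2 total).

['n', 'ffwa']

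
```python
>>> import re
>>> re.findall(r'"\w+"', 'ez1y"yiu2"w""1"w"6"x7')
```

Matches: at [4:10] → '"yiu2"'; at [12:15] → '"1"'; at [16:19] → '"6"'.
No capturing groups, so `findall` returns the 3 full match strings.

['"yiu2"', '"1"', '"6"']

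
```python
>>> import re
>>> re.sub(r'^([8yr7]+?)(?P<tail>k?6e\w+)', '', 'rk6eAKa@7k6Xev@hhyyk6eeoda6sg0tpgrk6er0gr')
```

This matches anchored at the start of the string; then one or more of one of [8yr7] (lazy) (captured); then optionally a literal 'k', then the literal '6e', then one or more of a word character (captured as 'tail').
Each match is replaced by ''.

'@7k6Xev@hhyyk6eeoda6sg0tpgrk6er0gr'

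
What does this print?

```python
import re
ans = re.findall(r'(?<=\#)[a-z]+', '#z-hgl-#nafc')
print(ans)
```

Lookahead/lookbehind check context without consuming it, so the matched span excludes the asserted characters.
Walking the string: at [1:2] → 'z'; at [8:12] → 'nafc'.
`findall` yields the raw match text (2 of them) because the pattern has no groups.

['z', 'nafc']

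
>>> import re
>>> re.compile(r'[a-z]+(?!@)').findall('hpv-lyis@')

['hpv', 'lyi']

The negative lookaround is zero-width — it rules out positions where the adjacent text would match, without consuming anything.
Since nothing is captured, `findall` lists the 2 matched substrings directly.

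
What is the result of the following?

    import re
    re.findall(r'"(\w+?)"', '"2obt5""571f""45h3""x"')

Walking the string: at [0:7] match '"2obt5"', group 1 = '2obt5'; at [7:13] match '"571f"', group 1 = '571f'; at [13:19] match '"45h3"', group 1 = '45h3'; at [19:22] match '"x"', group 1 = 'x'.
With a single group, `findall` returns only what that group captured — 4 items.

['2obt5', '571f', '45h3', 'x']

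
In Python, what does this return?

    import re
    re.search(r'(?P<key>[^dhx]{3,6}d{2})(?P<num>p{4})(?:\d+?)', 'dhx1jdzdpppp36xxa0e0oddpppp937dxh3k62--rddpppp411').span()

(16, 28)

The pattern matches 3 to 6 of any character except [dhx], then exactly 2 of a literal 'd' (captured as 'key'); then exactly 4 of a literal 'p' (captured as 'num'); then one or more of a digit (lazy) (non-capturing group).
Unlike `match`, `search` isn't anchored — it looks for the pattern anywhere in the string.
The match spans [16:28] → 'a0e0oddpppp9'.
Captured: group 1 = 'a0e0odd', group 2 = 'pppp'.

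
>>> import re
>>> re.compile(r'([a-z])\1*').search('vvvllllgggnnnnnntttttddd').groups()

('v',)

`\1` has to match the exact text group 1 already captured.
`re.search` scans for the first position where the pattern succeeds.
The match spans [0:3] → 'vvv'.
Captured: group 1 = 'v'.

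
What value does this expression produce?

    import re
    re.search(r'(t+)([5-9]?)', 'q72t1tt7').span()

The match spans [3:4] → 't'.

(3, 4)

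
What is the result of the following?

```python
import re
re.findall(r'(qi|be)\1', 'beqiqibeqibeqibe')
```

['qi']

A backreference is literal: `\1` must see the identical characters the first group matched.
Walking the string: at [2:6] match 'qiqi', group 1 = 'qi'.
`findall` collects group 1 from the one match (1 total).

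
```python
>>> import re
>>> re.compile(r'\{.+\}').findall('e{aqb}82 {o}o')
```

['{aqb}82 {o}']

`findall` yields the raw match text (1 of them) because the pattern has no groups.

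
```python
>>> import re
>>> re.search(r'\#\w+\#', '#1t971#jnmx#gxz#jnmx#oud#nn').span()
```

(0, 7)

The match spans [0:7] → '#1t971#'.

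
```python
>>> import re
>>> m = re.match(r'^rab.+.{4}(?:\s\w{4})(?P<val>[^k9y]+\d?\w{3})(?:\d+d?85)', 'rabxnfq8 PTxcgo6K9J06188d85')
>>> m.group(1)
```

'go6K9J06'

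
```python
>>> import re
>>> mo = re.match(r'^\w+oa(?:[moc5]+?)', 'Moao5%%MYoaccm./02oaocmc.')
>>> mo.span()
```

(0, 4)

`re.match` only tries the pattern at the start of the string.
The match spans [0:4] → 'Moao'.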